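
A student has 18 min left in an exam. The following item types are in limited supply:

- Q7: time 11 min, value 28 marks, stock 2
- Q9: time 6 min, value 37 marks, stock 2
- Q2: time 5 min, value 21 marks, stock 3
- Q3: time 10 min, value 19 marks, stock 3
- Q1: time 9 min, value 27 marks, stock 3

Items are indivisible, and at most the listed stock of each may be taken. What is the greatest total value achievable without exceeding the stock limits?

95 marks

Best selections within time 18 and stock limits:
- 2×Q9 + 1×Q2: time 17, value 95
- 1×Q9 + 2×Q2: time 16, value 79
- 2×Q9: time 12, value 74
- 1×Q7 + 1×Q9: time 17, value 65
Best: 95 marks.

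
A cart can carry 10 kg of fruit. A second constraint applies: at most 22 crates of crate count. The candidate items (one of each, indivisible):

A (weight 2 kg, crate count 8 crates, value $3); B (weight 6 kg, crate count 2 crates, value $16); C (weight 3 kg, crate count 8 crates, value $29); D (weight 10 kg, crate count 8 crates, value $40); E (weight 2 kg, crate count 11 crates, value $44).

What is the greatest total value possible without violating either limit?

Feasible sets respecting both limits:
- C+E: weight 5, crate count 19, value 73
- A+B+E: weight 10, crate count 21, value 63
- B+E: weight 8, crate count 13, value 60
Best: $73.

$73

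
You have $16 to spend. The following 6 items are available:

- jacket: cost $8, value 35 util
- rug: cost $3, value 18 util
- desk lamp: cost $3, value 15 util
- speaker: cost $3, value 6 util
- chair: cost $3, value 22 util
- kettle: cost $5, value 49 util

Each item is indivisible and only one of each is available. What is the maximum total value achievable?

Check high-value combinations within $16:
- jacket+chair+kettle: cost 8+3+5=16, value 35+22+49=106
- rug+desk lamp+chair+kettle: cost 3+3+3+5=14, value 18+15+22+49=104
- jacket+rug+kettle: cost 8+3+5=16, value 35+18+49=102
- jacket+desk lamp+kettle: cost 8+3+5=16, value 35+15+49=99
Best: 106 util.

106 util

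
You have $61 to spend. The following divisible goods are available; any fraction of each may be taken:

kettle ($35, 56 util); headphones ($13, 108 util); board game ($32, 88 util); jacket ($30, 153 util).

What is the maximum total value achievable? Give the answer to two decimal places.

Take in order of value per unit:
- headphones (108/13 per unit): all 13 → value 108, running total 108.00
- jacket (153/30 per unit): all 30 → value 153, running total 261.00
- board game (88/32 per unit): 18 of 32 → value 18×88/32 = 49.5000, running total 310.50
Total 310.50.

310.50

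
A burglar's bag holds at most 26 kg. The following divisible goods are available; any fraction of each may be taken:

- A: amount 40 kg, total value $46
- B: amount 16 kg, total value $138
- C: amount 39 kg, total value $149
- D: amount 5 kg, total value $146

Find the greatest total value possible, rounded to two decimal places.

Take in order of value per unit:
- D (146/5 per unit): all 5 → value 146, running total 146.00
- B (138/16 per unit): all 16 → value 138, running total 284.00
- C (149/39 per unit): 5 of 39 → value 5×149/39 = 19.1026, running total 303.10
Total 303.10.

303.10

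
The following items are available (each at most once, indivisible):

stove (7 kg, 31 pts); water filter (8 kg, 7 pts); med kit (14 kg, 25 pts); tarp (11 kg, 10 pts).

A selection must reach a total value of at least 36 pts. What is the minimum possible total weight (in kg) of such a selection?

15

Subsets with value ≥ 36, sorted by total weight:
- stove+water filter: weight 15, value 38
- stove+tarp: weight 18, value 41
- stove+med kit: weight 21, value 56
Minimum weight: 15 kg.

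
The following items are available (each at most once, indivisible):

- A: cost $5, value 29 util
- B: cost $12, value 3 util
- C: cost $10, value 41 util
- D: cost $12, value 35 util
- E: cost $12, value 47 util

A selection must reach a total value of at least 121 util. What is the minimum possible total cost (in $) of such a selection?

34

Subsets with value ≥ 121, sorted by total cost:
- C+D+E: cost 34, value 123
- A+C+D+E: cost 39, value 152
Minimum cost: 34 $.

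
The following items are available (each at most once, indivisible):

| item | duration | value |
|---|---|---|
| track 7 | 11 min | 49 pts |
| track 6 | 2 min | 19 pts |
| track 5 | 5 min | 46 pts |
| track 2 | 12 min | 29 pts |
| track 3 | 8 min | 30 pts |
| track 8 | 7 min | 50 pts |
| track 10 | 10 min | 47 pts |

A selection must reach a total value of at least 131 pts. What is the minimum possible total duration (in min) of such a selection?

22

Subsets with value ≥ 131, sorted by total duration:
- track 6+track 5+track 3+track 8: duration 22, value 145
- track 5+track 8+track 10: duration 22, value 143
- track 7+track 5+track 8: duration 23, value 145
Minimum duration: 22 min.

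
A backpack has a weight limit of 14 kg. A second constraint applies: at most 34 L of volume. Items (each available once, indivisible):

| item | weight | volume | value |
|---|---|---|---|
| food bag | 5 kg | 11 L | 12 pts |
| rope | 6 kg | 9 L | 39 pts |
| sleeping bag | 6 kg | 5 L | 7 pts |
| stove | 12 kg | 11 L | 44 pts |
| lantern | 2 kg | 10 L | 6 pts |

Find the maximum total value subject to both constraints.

Feasible sets respecting both limits:
- food bag+rope+lantern: weight 13, volume 30, value 57
- rope+sleeping bag+lantern: weight 14, volume 24, value 52
- food bag+rope: weight 11, volume 20, value 51
- stove+lantern: weight 14, volume 21, value 50
Best: 57 pts.

57 pts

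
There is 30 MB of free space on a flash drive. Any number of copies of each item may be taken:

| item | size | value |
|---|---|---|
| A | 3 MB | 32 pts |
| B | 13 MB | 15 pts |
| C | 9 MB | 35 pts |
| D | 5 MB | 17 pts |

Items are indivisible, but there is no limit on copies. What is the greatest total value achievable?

320 pts

Best value-per-unit is A at 32/3, and filling with it alone uses size 10×3=30. No mix of the others beats 10×32 = 320.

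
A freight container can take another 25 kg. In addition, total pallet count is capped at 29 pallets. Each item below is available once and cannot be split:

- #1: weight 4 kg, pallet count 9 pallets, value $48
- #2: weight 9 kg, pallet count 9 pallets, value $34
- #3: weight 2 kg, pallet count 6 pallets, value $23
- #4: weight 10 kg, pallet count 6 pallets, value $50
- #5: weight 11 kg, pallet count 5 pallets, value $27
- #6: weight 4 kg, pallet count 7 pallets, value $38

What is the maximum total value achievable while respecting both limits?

Feasible sets respecting both limits:
- #1+#3+#4+#6: weight 20, pallet count 28, value 159
- #2+#3+#4+#6: weight 25, pallet count 28, value 145
- #1+#4+#6: weight 18, pallet count 22, value 136
Best: $159.

$159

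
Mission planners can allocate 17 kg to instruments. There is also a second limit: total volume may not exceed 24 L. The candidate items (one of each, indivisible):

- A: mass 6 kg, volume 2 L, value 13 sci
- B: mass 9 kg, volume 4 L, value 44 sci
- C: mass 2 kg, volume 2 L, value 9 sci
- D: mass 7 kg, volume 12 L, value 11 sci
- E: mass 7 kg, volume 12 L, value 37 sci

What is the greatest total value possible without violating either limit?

81 sci

Feasible sets respecting both limits:
- B+E: mass 16, volume 16, value 81
- A+B+C: mass 17, volume 8, value 66
- A+C+E: mass 15, volume 16, value 59
Best: 81 sci.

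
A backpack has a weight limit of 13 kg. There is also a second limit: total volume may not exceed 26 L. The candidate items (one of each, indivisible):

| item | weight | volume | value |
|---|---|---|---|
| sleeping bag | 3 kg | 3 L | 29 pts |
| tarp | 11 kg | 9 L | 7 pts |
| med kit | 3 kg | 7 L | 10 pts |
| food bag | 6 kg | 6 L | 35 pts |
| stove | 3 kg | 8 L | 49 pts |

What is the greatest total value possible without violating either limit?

113 pts

Feasible sets respecting both limits:
- sleeping bag+food bag+stove: weight 12, volume 17, value 113
- med kit+food bag+stove: weight 12, volume 21, value 94
- sleeping bag+med kit+stove: weight 9, volume 18, value 88
Best: 113 pts.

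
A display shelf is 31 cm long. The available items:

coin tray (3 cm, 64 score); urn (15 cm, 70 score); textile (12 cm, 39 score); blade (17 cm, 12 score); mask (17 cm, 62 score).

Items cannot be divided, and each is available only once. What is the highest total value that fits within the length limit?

173 score

Check high-value combinations within 31 cm:
- coin tray+urn+textile: length 3+15+12=30, value 64+70+39=173
- coin tray+urn: length 3+15=18, value 64+70=134
- coin tray+mask: length 3+17=20, value 64+62=126
Best: 173 score.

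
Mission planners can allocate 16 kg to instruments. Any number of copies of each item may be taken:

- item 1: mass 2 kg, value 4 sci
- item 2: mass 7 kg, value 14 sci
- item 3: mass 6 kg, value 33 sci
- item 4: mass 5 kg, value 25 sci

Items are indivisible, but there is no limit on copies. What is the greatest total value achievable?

83 sci

Best value-per-unit is item 3 at 33/6; filling with it alone gives 2×33 = 66.
Optimal mix: 1×item 3 + 2×item 4 → mass 16, value 83.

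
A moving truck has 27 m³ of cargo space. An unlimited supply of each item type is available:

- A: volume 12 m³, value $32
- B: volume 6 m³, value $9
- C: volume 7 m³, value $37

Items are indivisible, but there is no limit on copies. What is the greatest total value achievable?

$120

Best value-per-unit is C at 37/7; filling with it alone gives 3×37 = 111.
Optimal mix: 1×B + 3×C → volume 27, value 120.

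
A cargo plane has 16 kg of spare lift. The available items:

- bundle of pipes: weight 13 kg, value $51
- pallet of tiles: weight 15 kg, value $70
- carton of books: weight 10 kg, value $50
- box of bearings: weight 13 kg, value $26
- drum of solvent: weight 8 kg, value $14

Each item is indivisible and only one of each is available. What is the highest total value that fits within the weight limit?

This is a 0/1 knapsack; check combinations near the capacity.
- pallet of tiles: weight 15, value 70
- bundle of pipes: weight 13, value 51
- carton of books: weight 10, value 50
Best: $70.

$70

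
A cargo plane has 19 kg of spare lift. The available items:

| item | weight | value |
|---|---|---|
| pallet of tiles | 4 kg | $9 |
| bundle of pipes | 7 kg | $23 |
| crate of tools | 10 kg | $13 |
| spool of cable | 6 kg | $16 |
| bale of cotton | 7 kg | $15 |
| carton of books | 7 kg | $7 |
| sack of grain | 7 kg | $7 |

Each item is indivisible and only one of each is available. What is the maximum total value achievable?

$48

Check high-value combinations within 19 kg:
- pallet of tiles+bundle of pipes+spool of cable: weight 4+7+6=17, value 9+23+16=48
- pallet of tiles+bundle of pipes+bale of cotton: weight 4+7+7=18, value 9+23+15=47
- pallet of tiles+spool of cable+bale of cotton: weight 4+6+7=17, value 9+16+15=40
Best: $48.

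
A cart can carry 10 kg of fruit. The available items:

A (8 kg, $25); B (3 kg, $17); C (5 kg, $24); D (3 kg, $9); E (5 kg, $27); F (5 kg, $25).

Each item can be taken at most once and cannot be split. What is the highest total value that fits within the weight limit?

Check high-value combinations within 10 kg:
- E+F: weight 5+5=10, value 27+25=52
- C+E: weight 5+5=10, value 24+27=51
- C+F: weight 5+5=10, value 24+25=49
Best: $52.

$52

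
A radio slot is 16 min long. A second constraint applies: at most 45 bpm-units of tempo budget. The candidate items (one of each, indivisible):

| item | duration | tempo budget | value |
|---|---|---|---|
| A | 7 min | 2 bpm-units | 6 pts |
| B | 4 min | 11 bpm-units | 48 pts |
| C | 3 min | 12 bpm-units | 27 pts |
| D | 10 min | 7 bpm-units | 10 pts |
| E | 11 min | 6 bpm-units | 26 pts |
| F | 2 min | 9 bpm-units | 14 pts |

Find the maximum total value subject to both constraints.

Feasible sets respecting both limits:
- A+B+C+F: duration 16, tempo budget 34, value 95
- B+C+F: duration 9, tempo budget 32, value 89
- A+B+C: duration 14, tempo budget 25, value 81
Best: 95 pts.

95 pts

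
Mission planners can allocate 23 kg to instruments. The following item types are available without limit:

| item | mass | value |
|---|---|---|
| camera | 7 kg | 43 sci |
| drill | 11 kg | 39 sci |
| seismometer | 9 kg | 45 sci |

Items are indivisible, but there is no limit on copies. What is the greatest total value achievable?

Best value-per-unit is camera at 43/7; filling with it alone gives 3×43 = 129.
Optimal mix: 2×camera + 1×seismometer → mass 23, value 131.

131 sci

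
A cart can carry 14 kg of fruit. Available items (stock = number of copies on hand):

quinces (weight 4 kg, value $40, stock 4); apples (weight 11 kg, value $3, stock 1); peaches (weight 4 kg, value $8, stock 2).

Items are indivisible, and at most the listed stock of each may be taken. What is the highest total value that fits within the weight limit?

Best selections within weight 14 and stock limits:
- 3×quinces: weight 12, value 120
- 2×quinces + 1×peaches: weight 12, value 88
- 2×quinces: weight 8, value 80
- 1×quinces + 2×peaches: weight 12, value 56
Best: $120.

$120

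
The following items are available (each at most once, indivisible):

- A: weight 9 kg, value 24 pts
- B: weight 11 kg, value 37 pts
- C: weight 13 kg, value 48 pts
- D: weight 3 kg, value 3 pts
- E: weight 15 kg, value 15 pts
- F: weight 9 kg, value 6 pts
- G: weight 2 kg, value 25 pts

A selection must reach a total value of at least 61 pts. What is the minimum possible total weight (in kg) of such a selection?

13

Subsets with value ≥ 61, sorted by total weight:
- B+G: weight 13, value 62
- C+G: weight 15, value 73
- B+D+G: weight 16, value 65
- C+D+G: weight 18, value 76
Minimum weight: 13 kg.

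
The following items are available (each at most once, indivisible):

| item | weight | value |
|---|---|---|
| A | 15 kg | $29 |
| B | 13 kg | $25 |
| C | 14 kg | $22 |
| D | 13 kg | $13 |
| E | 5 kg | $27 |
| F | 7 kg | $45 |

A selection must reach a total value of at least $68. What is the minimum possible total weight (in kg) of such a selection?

Subsets with value ≥ 68, sorted by total weight:
- E+F: weight 12, value 72
- B+F: weight 20, value 70
- A+F: weight 22, value 74
- B+E+F: weight 25, value 97
Minimum weight: 12 kg.

12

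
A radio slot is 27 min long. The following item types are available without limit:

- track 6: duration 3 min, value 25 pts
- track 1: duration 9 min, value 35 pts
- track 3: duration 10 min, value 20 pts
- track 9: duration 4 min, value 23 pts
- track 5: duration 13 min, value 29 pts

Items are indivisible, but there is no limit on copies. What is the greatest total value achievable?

225 pts

Best value-per-unit is track 6 at 25/3, and filling with it alone uses duration 9×3=27. No mix of the others beats 9×25 = 225.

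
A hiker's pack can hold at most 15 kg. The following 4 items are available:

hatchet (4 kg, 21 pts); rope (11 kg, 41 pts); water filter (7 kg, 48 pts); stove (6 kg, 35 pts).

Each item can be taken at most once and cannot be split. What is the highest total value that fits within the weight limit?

83 pts

This is a 0/1 knapsack; check combinations near the capacity.
- water filter+stove: weight 7+6=13, value 48+35=83
- hatchet+water filter: weight 4+7=11, value 21+48=69
- hatchet+rope: weight 4+11=15, value 21+41=62
- hatchet+stove: weight 4+6=10, value 21+35=56
- water filter: weight 7, value 48
Best: 83 pts.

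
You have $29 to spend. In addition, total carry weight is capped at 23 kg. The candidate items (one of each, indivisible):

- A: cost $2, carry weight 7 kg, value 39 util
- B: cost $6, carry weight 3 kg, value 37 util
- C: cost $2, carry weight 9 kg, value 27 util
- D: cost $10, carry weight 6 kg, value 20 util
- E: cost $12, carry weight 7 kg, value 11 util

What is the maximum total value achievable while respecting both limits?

103 util

Feasible sets respecting both limits:
- A+B+C: cost 10, carry weight 19, value 103
- A+B+D: cost 18, carry weight 16, value 96
- A+B+E: cost 20, carry weight 17, value 87
- A+C+D: cost 14, carry weight 22, value 86
Best: 103 util.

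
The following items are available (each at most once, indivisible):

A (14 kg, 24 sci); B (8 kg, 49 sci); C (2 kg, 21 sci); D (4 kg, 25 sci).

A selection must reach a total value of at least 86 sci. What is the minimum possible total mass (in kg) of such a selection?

14

Subsets with value ≥ 86, sorted by total mass:
- B+C+D: mass 14, value 95
- A+B+C: mass 24, value 94
- A+B+D: mass 26, value 98
Minimum mass: 14 kg.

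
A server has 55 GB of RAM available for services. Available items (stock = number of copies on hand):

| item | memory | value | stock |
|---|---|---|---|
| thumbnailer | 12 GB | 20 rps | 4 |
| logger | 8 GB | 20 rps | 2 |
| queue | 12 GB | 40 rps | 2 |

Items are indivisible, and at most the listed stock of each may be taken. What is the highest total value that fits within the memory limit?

140 rps

Best selections within memory 55 and stock limits:
- 1×thumbnailer + 2×logger + 2×queue: memory 52, value 140
- 2×logger + 2×queue: memory 40, value 120
- 1×thumbnailer + 1×logger + 2×queue: memory 44, value 120
- 2×thumbnailer + 2×queue: memory 48, value 120
Best: 140 rps.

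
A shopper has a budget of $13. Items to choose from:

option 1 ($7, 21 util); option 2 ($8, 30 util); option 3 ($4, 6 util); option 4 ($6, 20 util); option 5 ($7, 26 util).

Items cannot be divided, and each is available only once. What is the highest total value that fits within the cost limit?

46 util

Check high-value combinations within $13:
- option 4+option 5: cost 6+7=13, value 20+26=46
- option 1+option 4: cost 7+6=13, value 21+20=41
- option 2+option 3: cost 8+4=12, value 30+6=36
Best: 46 util.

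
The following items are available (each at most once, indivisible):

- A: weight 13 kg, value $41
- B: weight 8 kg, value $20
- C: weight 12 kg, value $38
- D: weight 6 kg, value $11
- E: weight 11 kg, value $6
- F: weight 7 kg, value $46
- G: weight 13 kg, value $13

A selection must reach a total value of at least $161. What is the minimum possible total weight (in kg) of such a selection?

Subsets with value ≥ 161, sorted by total weight:
- A+B+C+D+E+F: weight 57, value 162
- A+B+C+D+F+G: weight 59, value 169
- A+B+C+E+F+G: weight 64, value 164
- A+B+C+D+E+F+G: weight 70, value 175
Minimum weight: 57 kg.

57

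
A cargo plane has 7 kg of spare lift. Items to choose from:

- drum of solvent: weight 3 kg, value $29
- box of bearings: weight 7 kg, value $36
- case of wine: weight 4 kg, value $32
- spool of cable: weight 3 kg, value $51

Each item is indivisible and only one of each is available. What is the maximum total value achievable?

This is a 0/1 knapsack; check combinations near the capacity.
- case of wine+spool of cable: weight 4+3=7, value 32+51=83
- drum of solvent+spool of cable: weight 3+3=6, value 29+51=80
- drum of solvent+case of wine: weight 3+4=7, value 29+32=61
Best: $83.

$83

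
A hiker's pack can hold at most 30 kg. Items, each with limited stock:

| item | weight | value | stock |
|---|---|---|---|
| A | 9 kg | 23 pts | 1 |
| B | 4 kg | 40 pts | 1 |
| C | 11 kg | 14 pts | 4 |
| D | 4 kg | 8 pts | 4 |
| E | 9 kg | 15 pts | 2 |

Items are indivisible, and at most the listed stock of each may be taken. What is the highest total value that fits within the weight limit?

Top feasible selections:
- 1×A + 1×B + 4×D: weight 29, value 95
- 1×A + 1×B + 2×D + 1×E: weight 30, value 94
- 1×A + 1×B + 3×D: weight 25, value 87
- 1×B + 4×D + 1×E: weight 29, value 87
Best: 95 pts.

95 pts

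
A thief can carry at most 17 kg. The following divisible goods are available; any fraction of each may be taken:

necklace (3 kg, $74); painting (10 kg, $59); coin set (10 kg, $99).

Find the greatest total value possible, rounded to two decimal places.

196.60

Take in order of value per unit:
- necklace (74/3 per unit): all 3 → value 74, running total 74.00
- coin set (99/10 per unit): all 10 → value 99, running total 173.00
- painting (59/10 per unit): 4 of 10 → value 4×59/10 = 23.6000, running total 196.60
Total 196.60.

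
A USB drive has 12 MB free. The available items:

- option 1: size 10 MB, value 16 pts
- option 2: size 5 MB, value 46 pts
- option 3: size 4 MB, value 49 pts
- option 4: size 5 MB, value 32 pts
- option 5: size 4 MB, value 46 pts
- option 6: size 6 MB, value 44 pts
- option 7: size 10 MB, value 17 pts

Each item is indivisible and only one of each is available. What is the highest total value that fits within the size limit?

95 pts

This is a 0/1 knapsack; check combinations near the capacity.
- option 3+option 5: size 4+4=8, value 49+46=95
- option 2+option 3: size 5+4=9, value 46+49=95
- option 3+option 6: size 4+6=10, value 49+44=93
- option 2+option 5: size 5+4=9, value 46+46=92
Best: 95 pts.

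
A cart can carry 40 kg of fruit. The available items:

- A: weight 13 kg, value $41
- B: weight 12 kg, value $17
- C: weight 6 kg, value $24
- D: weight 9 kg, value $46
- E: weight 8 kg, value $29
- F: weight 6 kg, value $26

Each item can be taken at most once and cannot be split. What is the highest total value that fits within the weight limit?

This is a 0/1 knapsack; check combinations near the capacity.
- A+D+E+F: weight 13+9+8+6=36, value 41+46+29+26=142
- A+C+D+E: weight 13+6+9+8=36, value 41+24+46+29=140
- A+C+D+F: weight 13+6+9+6=34, value 41+24+46+26=137
Best: $142.

$142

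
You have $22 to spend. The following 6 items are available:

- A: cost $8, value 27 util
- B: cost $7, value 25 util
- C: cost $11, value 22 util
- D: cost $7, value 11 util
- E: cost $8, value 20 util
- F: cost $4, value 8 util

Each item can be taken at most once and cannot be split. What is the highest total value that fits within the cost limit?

63 util

Check high-value combinations within $22:
- A+B+D: cost 8+7+7=22, value 27+25+11=63
- A+B+F: cost 8+7+4=19, value 27+25+8=60
- B+D+E: cost 7+7+8=22, value 25+11+20=56
- A+E+F: cost 8+8+4=20, value 27+20+8=55
- B+C+F: cost 7+11+4=22, value 25+22+8=55
Best: 63 util.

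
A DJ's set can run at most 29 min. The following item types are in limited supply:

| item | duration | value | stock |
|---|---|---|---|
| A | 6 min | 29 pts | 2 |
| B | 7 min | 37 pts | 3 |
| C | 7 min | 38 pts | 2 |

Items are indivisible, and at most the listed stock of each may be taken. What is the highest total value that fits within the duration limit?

Top feasible selections:
- 2×B + 2×C: duration 28, value 150
- 3×B + 1×C: duration 28, value 149
- 1×A + 1×B + 2×C: duration 27, value 142
- 1×A + 2×B + 1×C: duration 27, value 141
Best: 150 pts.

150 pts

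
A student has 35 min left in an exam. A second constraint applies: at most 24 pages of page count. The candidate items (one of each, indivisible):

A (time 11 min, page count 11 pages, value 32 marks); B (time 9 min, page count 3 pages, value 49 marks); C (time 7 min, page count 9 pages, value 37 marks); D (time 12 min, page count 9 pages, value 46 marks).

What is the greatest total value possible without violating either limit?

Feasible sets respecting both limits:
- B+C+D: time 28, page count 21, value 132
- A+B+D: time 32, page count 23, value 127
- A+B+C: time 27, page count 23, value 118
- B+D: time 21, page count 12, value 95
Best: 132 marks.

132 marks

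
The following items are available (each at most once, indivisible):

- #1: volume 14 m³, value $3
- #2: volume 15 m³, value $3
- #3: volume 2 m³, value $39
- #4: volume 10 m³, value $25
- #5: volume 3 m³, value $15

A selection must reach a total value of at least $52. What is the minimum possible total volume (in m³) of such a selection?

Subsets with value ≥ 52, sorted by total volume:
- #3+#5: volume 5, value 54
- #3+#4: volume 12, value 64
- #3+#4+#5: volume 15, value 79
- #1+#3+#5: volume 19, value 57
Minimum volume: 5 m³.

5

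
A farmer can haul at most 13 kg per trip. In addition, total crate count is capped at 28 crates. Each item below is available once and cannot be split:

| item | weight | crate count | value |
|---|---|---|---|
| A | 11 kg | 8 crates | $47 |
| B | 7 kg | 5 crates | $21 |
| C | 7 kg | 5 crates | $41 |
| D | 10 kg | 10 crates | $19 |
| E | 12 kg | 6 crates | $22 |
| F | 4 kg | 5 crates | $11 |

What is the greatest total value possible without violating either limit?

$52

Feasible sets respecting both limits:
- C+F: weight 11, crate count 10, value 52
- A: weight 11, crate count 8, value 47
- C: weight 7, crate count 5, value 41
Best: $52.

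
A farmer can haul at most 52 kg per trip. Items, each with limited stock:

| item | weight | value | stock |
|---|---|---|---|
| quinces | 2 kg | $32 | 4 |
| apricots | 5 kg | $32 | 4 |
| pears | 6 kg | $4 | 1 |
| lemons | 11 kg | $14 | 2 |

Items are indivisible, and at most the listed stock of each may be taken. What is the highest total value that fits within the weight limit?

$284

Top feasible selections:
- 4×quinces + 4×apricots + 2×lemons: weight 50, value 284
- 4×quinces + 4×apricots + 1×pears + 1×lemons: weight 45, value 274
- 4×quinces + 4×apricots + 1×lemons: weight 39, value 270
Best: $284.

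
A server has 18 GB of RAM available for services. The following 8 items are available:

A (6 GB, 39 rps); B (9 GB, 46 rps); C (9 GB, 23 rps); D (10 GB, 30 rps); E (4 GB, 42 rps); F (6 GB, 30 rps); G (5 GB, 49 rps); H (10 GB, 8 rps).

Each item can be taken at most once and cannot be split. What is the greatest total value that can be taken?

137 rps

Check high-value combinations within 18 GB:
- B+E+G: memory 9+4+5=18, value 46+42+49=137
- A+E+G: memory 6+4+5=15, value 39+42+49=130
- E+F+G: memory 4+6+5=15, value 42+30+49=121
- A+F+G: memory 6+6+5=17, value 39+30+49=118
- C+E+G: memory 9+4+5=18, value 23+42+49=114
Best: 137 rps.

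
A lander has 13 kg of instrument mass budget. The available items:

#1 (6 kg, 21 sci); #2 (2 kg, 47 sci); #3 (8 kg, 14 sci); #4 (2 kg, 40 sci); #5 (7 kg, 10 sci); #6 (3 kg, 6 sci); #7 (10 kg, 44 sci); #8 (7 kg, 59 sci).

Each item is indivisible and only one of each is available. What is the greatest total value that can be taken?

146 sci

Check high-value combinations within 13 kg:
- #2+#4+#8: mass 2+2+7=11, value 47+40+59=146
- #1+#2+#4+#6: mass 6+2+2+3=13, value 21+47+40+6=114
- #2+#6+#8: mass 2+3+7=12, value 47+6+59=112
- #1+#2+#4: mass 6+2+2=10, value 21+47+40=108
Best: 146 sci.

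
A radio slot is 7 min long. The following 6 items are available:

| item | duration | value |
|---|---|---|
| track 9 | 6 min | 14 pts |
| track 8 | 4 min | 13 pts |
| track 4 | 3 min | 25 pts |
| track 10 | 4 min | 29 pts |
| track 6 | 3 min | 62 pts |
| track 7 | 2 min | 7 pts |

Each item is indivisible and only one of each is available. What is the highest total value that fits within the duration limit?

91 pts

This is a 0/1 knapsack; check combinations near the capacity.
- track 10+track 6: duration 4+3=7, value 29+62=91
- track 4+track 6: duration 3+3=6, value 25+62=87
- track 8+track 6: duration 4+3=7, value 13+62=75
- track 6+track 7: duration 3+2=5, value 62+7=69
- track 6: duration 3, value 62
Best: 91 pts.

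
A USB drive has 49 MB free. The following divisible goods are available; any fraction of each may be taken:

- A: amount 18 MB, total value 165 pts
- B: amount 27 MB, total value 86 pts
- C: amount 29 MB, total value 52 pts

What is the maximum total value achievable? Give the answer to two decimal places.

258.17

Take in order of value per unit:
- A (165/18 per unit): all 18 → value 165, running total 165.00
- B (86/27 per unit): all 27 → value 86, running total 251.00
- C (52/29 per unit): 4 of 29 → value 4×52/29 = 7.1724, running total 258.17
Total 258.17.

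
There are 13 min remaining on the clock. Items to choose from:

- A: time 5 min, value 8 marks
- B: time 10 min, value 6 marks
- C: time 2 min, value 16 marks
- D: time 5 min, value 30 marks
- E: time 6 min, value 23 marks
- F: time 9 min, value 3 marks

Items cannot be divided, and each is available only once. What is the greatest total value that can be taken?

69 marks

Check high-value combinations within 13 min:
- C+D+E: time 2+5+6=13, value 16+30+23=69
- A+C+D: time 5+2+5=12, value 8+16+30=54
- D+E: time 5+6=11, value 30+23=53
Best: 69 marks.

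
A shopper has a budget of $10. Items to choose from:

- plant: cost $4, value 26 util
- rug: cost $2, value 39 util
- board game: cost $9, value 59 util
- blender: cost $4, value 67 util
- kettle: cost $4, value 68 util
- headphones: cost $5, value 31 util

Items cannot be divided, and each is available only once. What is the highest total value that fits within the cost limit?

Check high-value combinations within $10:
- rug+blender+kettle: cost 2+4+4=10, value 39+67+68=174
- blender+kettle: cost 4+4=8, value 67+68=135
- plant+rug+kettle: cost 4+2+4=10, value 26+39+68=133
- plant+rug+blender: cost 4+2+4=10, value 26+39+67=132
Best: 174 util.

174 util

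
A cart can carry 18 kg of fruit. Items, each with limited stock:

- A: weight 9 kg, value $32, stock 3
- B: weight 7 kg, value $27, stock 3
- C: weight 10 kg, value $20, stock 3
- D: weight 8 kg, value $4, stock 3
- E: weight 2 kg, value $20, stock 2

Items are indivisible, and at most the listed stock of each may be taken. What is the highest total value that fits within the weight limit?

$94

Top feasible selections:
- 2×B + 2×E: weight 18, value 94
- 1×A + 1×B + 1×E: weight 18, value 79
Best: $94.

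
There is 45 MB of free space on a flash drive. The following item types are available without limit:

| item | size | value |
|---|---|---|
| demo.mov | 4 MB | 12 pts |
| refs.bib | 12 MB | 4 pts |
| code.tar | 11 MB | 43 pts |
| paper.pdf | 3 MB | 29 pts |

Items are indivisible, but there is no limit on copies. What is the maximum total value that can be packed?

435 pts

Best value-per-unit is paper.pdf at 29/3, and filling with it alone uses size 15×3=45. No mix of the others beats 15×29 = 435.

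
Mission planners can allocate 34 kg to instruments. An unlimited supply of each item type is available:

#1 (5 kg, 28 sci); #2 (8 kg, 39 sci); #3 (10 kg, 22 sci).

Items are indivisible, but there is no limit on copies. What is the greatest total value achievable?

179 sci

Best value-per-unit is #1 at 28/5; filling with it alone gives 6×28 = 168.
Optimal mix: 5×#1 + 1×#2 → mass 33, value 179.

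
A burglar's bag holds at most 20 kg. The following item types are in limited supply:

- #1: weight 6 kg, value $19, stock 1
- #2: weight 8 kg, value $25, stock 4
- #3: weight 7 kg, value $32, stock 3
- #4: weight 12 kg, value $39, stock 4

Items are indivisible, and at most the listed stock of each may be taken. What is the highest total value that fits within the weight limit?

$83

Top feasible selections:
- 1×#1 + 2×#3: weight 20, value 83
- 1×#3 + 1×#4: weight 19, value 71
- 2×#3: weight 14, value 64
Best: $83.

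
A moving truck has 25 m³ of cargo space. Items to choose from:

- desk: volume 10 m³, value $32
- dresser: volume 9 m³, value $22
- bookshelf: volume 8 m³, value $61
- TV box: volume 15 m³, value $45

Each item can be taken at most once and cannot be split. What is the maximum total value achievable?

$106

This is a 0/1 knapsack; check combinations near the capacity.
- bookshelf+TV box: volume 8+15=23, value 61+45=106
- desk+bookshelf: volume 10+8=18, value 32+61=93
- dresser+bookshelf: volume 9+8=17, value 22+61=83
- desk+TV box: volume 10+15=25, value 32+45=77
- dresser+TV box: volume 9+15=24, value 22+45=67
Best: $106.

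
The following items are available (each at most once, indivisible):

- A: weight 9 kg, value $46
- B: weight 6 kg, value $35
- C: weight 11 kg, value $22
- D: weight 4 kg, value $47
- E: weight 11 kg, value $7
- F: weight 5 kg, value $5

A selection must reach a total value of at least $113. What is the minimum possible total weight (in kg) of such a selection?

Subsets with value ≥ 113, sorted by total weight:
- A+B+D: weight 19, value 128
- A+B+D+F: weight 24, value 133
- A+C+D: weight 24, value 115
- A+C+D+F: weight 29, value 120
Minimum weight: 19 kg.

19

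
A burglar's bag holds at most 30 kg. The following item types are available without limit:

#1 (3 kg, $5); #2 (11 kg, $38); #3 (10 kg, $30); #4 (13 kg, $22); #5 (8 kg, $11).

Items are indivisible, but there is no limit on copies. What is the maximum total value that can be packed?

Best value-per-unit is #2 at 38/11; filling with it alone gives 2×38 = 76.
Optimal mix: 3×#3 → weight 30, value 90.

$90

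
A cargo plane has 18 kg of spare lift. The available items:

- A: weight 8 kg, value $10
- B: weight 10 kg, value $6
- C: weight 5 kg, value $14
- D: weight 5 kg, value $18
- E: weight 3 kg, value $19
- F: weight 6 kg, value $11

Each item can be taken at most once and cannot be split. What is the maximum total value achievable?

This is a 0/1 knapsack; check combinations near the capacity.
- C+D+E: weight 5+5+3=13, value 14+18+19=51
- D+E+F: weight 5+3+6=14, value 18+19+11=48
- A+D+E: weight 8+5+3=16, value 10+18+19=47
- C+E+F: weight 5+3+6=14, value 14+19+11=44
Best: $51.

$51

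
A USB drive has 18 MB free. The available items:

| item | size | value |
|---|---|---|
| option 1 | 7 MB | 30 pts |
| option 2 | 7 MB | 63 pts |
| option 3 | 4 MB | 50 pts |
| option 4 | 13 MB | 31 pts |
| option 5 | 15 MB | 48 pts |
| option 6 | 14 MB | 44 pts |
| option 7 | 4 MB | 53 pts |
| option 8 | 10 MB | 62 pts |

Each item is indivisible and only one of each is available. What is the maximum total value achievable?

166 pts

Check high-value combinations within 18 MB:
- option 2+option 3+option 7: size 7+4+4=15, value 63+50+53=166
- option 3+option 7+option 8: size 4+4+10=18, value 50+53+62=165
- option 1+option 2+option 7: size 7+7+4=18, value 30+63+53=146
- option 1+option 2+option 3: size 7+7+4=18, value 30+63+50=143
- option 1+option 3+option 7: size 7+4+4=15, value 30+50+53=133
Best: 166 pts.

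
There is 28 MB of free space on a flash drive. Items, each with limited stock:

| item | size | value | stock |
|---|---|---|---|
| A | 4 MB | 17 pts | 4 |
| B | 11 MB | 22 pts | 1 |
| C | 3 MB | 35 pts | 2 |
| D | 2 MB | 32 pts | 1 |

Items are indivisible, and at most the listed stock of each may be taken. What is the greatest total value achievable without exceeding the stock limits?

170 pts

Top feasible selections:
- 4×A + 2×C + 1×D: size 24, value 170
- 2×A + 1×B + 2×C + 1×D: size 27, value 158
- 3×A + 2×C + 1×D: size 20, value 153
Best: 170 pts.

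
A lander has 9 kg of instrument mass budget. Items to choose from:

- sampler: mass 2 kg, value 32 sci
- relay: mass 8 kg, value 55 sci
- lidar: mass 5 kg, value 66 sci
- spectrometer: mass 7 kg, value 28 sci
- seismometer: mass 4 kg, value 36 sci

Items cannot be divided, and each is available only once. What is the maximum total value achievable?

102 sci

Check high-value combinations within 9 kg:
- lidar+seismometer: mass 5+4=9, value 66+36=102
- sampler+lidar: mass 2+5=7, value 32+66=98
- sampler+seismometer: mass 2+4=6, value 32+36=68
- lidar: mass 5, value 66
Best: 102 sci.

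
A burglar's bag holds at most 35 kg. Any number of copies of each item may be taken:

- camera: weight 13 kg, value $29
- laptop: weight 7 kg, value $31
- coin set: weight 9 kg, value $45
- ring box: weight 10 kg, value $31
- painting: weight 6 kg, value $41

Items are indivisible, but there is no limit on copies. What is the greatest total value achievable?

Best value-per-unit is painting at 41/6; filling with it alone gives 5×41 = 205.
Optimal mix: 1×coin set + 4×painting → weight 33, value 209.

$209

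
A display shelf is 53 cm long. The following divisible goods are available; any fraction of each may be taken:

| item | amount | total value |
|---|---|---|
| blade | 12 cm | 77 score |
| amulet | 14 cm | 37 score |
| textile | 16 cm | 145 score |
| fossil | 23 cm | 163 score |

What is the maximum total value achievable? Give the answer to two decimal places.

390.29

Take in order of value per unit:
- textile (145/16 per unit): all 16 → value 145, running total 145.00
- fossil (163/23 per unit): all 23 → value 163, running total 308.00
- blade (77/12 per unit): all 12 → value 77, running total 385.00
- amulet (37/14 per unit): 2 of 14 → value 2×37/14 = 5.2857, running total 390.29
Total 390.29.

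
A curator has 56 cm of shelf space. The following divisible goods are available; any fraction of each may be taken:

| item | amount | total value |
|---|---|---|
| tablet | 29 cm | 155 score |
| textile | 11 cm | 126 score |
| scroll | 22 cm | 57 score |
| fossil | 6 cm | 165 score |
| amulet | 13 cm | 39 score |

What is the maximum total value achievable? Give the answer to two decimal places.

Take in order of value per unit:
- fossil (165/6 per unit): all 6 → value 165, running total 165.00
- textile (126/11 per unit): all 11 → value 126, running total 291.00
- tablet (155/29 per unit): all 29 → value 155, running total 446.00
- amulet (39/13 per unit): 10 of 13 → value 10×39/13 = 30.0000, running total 476.00
Total 476.00.

476.00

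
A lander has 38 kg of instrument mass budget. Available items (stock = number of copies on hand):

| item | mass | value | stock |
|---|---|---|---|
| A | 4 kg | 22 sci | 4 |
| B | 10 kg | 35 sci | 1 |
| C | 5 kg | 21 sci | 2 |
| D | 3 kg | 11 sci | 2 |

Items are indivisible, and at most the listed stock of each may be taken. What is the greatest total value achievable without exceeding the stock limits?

166 sci

Top feasible selections:
- 4×A + 1×B + 1×C + 2×D: mass 37, value 166
- 4×A + 1×B + 2×C: mass 36, value 165
Best: 166 sci.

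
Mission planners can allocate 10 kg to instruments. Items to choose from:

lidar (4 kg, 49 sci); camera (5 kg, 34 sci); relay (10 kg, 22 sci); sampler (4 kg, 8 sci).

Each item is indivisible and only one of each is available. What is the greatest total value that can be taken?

83 sci

Check high-value combinations within 10 kg:
- lidar+camera: mass 4+5=9, value 49+34=83
- lidar+sampler: mass 4+4=8, value 49+8=57
- lidar: mass 4, value 49
- camera+sampler: mass 5+4=9, value 34+8=42
- camera: mass 5, value 34
Best: 83 sci.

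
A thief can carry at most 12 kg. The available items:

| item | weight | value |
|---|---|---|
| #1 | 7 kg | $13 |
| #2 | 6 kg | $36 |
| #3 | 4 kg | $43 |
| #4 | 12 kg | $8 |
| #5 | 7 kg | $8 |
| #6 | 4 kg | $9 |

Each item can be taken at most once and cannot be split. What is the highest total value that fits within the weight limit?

$79

Check high-value combinations within 12 kg:
- #2+#3: weight 6+4=10, value 36+43=79
- #1+#3: weight 7+4=11, value 13+43=56
- #3+#6: weight 4+4=8, value 43+9=52
- #3+#5: weight 4+7=11, value 43+8=51
- #2+#6: weight 6+4=10, value 36+9=45
Best: $79.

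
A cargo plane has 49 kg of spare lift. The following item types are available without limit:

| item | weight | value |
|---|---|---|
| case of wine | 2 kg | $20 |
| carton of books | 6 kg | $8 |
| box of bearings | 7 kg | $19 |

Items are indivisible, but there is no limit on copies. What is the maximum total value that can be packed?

$480

Best value-per-unit is case of wine at 20/2, and filling with it alone uses weight 24×2=48. No mix of the others beats 24×20 = 480.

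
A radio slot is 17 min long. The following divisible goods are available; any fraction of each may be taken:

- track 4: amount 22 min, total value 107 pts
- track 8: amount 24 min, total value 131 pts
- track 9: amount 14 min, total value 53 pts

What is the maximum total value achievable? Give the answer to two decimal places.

92.79

Take in order of value per unit:
- track 8 (131/24 per unit): 17 of 24 → value 17×131/24 = 92.7917, running total 92.79
Total 92.79.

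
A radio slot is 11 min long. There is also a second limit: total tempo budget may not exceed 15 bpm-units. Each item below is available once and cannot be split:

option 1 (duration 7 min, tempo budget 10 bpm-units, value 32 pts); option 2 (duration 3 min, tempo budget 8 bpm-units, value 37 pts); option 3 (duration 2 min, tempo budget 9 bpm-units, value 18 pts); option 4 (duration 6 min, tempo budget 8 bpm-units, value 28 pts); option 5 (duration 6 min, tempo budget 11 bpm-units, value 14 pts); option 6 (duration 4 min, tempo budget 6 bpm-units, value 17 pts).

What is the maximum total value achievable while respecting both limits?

Feasible sets respecting both limits:
- option 2+option 6: duration 7, tempo budget 14, value 54
- option 4+option 6: duration 10, tempo budget 14, value 45
- option 2: duration 3, tempo budget 8, value 37
- option 3+option 6: duration 6, tempo budget 15, value 35
Best: 54 pts.

54 pts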